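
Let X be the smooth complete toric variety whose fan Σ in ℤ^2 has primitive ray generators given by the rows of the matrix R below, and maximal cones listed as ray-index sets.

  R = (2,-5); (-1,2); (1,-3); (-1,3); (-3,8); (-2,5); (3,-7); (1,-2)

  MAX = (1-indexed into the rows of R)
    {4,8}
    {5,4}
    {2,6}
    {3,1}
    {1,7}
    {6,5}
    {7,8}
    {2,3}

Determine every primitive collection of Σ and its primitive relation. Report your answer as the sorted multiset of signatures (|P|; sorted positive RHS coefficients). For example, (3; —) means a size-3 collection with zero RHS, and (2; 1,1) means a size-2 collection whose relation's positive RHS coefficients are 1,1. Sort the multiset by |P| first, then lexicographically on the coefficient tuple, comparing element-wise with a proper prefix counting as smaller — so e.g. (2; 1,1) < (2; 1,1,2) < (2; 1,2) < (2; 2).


|primitive collections| = 20. Relations:

  P={1,6}:  v_{1} + v_{6} = 0  →  sig = (2; —)
  P={2,8}:  v_{2} + v_{8} = 0  →  sig = (2; —)
  P={3,4}:  v_{3} + v_{4} = 0  →  sig = (2; —)
  P={1,2}:  v_{1} + v_{2} = v_{3}  →  sig = (2; 1)
  P={1,4}:  v_{1} + v_{4} = v_{8}  →  sig = (2; 1)
  P={1,5}:  v_{1} + v_{5} = v_{4}  →  sig = (2; 1)
  P={1,8}:  v_{1} + v_{8} = v_{7}  →  sig = (2; 1)
  P={2,4}:  v_{2} + v_{4} = v_{6}  →  sig = (2; 1)
  P={2,7}:  v_{2} + v_{7} = v_{1}  →  sig = (2; 1)
  P={3,5}:  v_{3} + v_{5} = v_{6}  →  sig = (2; 1)
  P={3,6}:  v_{3} + v_{6} = v_{2}  →  sig = (2; 1)
  P={3,8}:  v_{3} + v_{8} = v_{1}  →  sig = (2; 1)
  P={4,6}:  v_{4} + v_{6} = v_{5}  →  sig = (2; 1)
  P={6,7}:  v_{6} + v_{7} = v_{8}  →  sig = (2; 1)
  P={6,8}:  v_{6} + v_{8} = v_{4}  →  sig = (2; 1)
  P={5,7}:  v_{5} + v_{7} = v_{4} + v_{8}  →  sig = (2; 1,1)
  P={2,5}:  v_{2} + v_{5} = 2·v_{6}  →  sig = (2; 2)
  P={3,7}:  v_{3} + v_{7} = 2·v_{1}  →  sig = (2; 2)
  P={4,7}:  v_{4} + v_{7} = 2·v_{8}  →  sig = (2; 2)
  P={5,8}:  v_{5} + v_{8} = 2·v_{4}  →  sig = (2; 2)

so the primitive-relation signature multiset is
    |P|=2: 20 collections, coeffs (), (), (), (1), (1), (1), (1), (1), (1), (1), (1), (1), (1), (1), (1), (1,1), (2), (2), (2), (2)


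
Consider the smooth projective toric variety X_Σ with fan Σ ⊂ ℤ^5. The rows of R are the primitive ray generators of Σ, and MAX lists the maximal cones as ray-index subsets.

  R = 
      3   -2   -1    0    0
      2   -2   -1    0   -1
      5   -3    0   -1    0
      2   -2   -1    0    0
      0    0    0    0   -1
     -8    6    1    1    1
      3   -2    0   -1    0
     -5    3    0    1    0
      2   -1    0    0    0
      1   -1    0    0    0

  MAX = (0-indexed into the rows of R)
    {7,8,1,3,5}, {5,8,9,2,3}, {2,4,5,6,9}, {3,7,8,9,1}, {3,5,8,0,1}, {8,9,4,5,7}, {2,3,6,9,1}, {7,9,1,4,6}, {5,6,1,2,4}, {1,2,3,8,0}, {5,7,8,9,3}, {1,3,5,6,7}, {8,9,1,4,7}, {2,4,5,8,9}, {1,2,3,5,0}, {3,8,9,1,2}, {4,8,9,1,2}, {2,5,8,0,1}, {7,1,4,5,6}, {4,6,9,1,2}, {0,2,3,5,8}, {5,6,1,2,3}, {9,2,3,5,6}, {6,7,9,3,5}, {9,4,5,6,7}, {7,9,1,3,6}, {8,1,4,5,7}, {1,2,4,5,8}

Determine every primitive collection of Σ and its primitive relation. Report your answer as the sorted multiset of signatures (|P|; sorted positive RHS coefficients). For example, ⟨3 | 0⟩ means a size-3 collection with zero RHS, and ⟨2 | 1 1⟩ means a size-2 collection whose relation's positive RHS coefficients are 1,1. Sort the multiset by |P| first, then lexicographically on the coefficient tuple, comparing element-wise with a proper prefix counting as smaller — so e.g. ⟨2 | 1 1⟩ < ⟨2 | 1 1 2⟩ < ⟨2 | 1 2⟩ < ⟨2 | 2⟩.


Primitive collections (9):

  P = {2,7}:  v_{2} + v_{7} = 0  →  sig = ⟨2 | 0⟩
  P = {3,4}:  v_{3} + v_{4} = v_{1}  →  sig = ⟨2 | 1⟩
  P = {6,8}:  v_{6} + v_{8} = v_{2}  →  sig = ⟨2 | 1⟩
  P = {0,9}:  v_{0} + v_{9} = v_{3} + v_{8}  →  sig = ⟨2 | 1 1⟩
  P = {0,7}:  v_{0} + v_{7} = v_{1} + v_{3} + v_{5} + v_{8}  →  sig = ⟨2 | 1 1 1 1⟩
  P = {0,4}:  v_{0} + v_{4} = 2·v_{1} + v_{2} + v_{5} + v_{8}  →  sig = ⟨2 | 1 1 1 2⟩
  P = {0,6}:  v_{0} + v_{6} = v_{1} + 2·v_{2} + v_{3} + v_{5}  →  sig = ⟨2 | 1 1 1 2⟩
  P = {1,5,9}:  v_{1} + v_{5} + v_{9} = v_{7}  →  sig = ⟨3 | 1⟩
  P = {1,2,3,5,8}:  v_{1} + v_{2} + v_{3} + v_{5} + v_{8} = v_{0}  →  sig = ⟨5 | 1⟩

Signatures (|P|; sorted positive RHS coefficients), sorted:
[⟨2 | 0⟩, ⟨2 | 1⟩, ⟨2 | 1⟩, ⟨2 | 1 1⟩, ⟨2 | 1 1 1 1⟩, ⟨2 | 1 1 1 2⟩, ⟨2 | 1 1 1 2⟩, ⟨3 | 1⟩, ⟨5 | 1⟩]


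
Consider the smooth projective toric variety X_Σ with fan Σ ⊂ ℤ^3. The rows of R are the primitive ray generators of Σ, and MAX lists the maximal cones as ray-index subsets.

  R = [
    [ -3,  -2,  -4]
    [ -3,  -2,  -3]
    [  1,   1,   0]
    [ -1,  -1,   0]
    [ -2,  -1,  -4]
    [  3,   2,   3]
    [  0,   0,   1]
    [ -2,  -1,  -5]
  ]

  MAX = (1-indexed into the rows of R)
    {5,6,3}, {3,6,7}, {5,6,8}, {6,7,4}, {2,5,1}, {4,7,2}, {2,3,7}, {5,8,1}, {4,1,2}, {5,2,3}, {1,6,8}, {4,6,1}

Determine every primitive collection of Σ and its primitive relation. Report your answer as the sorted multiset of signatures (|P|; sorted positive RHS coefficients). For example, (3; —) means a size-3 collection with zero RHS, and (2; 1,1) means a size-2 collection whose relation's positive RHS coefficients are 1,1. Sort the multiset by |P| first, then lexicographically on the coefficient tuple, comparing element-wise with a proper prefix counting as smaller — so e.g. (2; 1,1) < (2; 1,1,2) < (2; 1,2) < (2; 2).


11 minimal non-faces of Δ(Σ) (on 8 rays):

  • {2,6}:  v_{2} + v_{6} = 0  so sig = (2; —)
  • {3,4}:  v_{3} + v_{4} = 0  so sig = (2; —)
  • {1,3}:  v_{1} + v_{3} = v_{5}  so sig = (2; 1)
  • {1,7}:  v_{1} + v_{7} = v_{2}  so sig = (2; 1)
  • {4,5}:  v_{4} + v_{5} = v_{1}  so sig = (2; 1)
  • {7,8}:  v_{7} + v_{8} = v_{5}  so sig = (2; 1)
  • {2,8}:  v_{2} + v_{8} = v_{1} + v_{5}  so sig = (2; 1,1)
  • {5,7}:  v_{5} + v_{7} = v_{2} + v_{3}  so sig = (2; 1,1)
  • {3,8}:  v_{3} + v_{8} = 2·v_{5} + v_{6}  so sig = (2; 1,2)
  • {4,8}:  v_{4} + v_{8} = 2·v_{1} + v_{6}  so sig = (2; 1,2)
  • {1,5,6}:  v_{1} + v_{5} + v_{6} = v_{8}  so sig = (3; 1)

Sorted signature multiset PRS(X):
    (2; —)
    (2; —)
    (2; 1)
    (2; 1)
    (2; 1)
    (2; 1)
    (2; 1,1)
    (2; 1,1)
    (2; 1,2)
    (2; 1,2)
    (3; 1)


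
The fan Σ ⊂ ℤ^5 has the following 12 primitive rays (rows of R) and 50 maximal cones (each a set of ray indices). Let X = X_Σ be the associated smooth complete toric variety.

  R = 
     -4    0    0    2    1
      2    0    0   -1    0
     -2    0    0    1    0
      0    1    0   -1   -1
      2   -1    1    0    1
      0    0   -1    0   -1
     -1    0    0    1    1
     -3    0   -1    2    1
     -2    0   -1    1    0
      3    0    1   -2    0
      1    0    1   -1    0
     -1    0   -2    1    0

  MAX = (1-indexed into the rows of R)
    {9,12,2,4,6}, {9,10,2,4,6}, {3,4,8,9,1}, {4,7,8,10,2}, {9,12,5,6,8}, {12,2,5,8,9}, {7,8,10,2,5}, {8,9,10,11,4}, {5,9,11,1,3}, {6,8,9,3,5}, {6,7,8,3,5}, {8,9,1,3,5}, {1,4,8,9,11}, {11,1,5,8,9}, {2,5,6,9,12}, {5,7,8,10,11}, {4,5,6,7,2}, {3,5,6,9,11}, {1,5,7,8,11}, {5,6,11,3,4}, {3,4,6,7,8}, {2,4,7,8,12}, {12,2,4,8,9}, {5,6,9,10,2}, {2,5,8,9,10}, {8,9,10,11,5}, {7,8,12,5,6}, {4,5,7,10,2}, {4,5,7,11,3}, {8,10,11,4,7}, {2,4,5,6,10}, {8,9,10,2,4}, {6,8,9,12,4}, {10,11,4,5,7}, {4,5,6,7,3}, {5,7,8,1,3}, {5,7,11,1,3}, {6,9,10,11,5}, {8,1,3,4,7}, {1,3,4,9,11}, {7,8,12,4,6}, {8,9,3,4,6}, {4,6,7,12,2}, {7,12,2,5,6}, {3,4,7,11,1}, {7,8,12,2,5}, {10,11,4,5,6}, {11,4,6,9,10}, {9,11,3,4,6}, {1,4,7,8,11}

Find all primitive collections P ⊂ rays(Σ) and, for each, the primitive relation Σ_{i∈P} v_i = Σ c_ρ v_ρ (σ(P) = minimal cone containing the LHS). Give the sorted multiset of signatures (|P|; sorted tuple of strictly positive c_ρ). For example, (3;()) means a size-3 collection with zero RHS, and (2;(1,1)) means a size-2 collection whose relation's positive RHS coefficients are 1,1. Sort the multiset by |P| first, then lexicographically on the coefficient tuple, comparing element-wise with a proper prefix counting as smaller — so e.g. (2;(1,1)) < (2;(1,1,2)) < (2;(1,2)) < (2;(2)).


Σ has 21 primitive collections:

  {2,3}:  v_{2} + v_{3} = 0  ⟹  sig = (2;())
  {2,11}:  v_{2} + v_{11} = v_{10}  ⟹  sig = (2;(1))
  {3,10}:  v_{3} + v_{10} = v_{11}  ⟹  sig = (2;(1))
  {7,9}:  v_{7} + v_{9} = v_{8}  ⟹  sig = (2;(1))
  {1,2}:  v_{1} + v_{2} = v_{8} + v_{11}  ⟹  sig = (2;(1,1))
  {1,6}:  v_{1} + v_{6} = v_{3} + v_{9}  ⟹  sig = (2;(1,1))
  {1,12}:  v_{1} + v_{12} = v_{8} + v_{9}  ⟹  sig = (2;(1,1))
  {3,12}:  v_{3} + v_{12} = v_{6} + v_{8}  ⟹  sig = (2;(1,1))
  {11,12}:  v_{11} + v_{12} = v_{2} + v_{9}  ⟹  sig = (2;(1,1))
  {1,10}:  v_{1} + v_{10} = v_{8} + 2·v_{11}  ⟹  sig = (2;(1,2))
  {10,12}:  v_{10} + v_{12} = 2·v_{2} + v_{9}  ⟹  sig = (2;(1,2))
  {4,5,9}:  v_{4} + v_{5} + v_{9} = 0  ⟹  sig = (3;())
  {6,7,11}:  v_{6} + v_{7} + v_{11} = 0  ⟹  sig = (3;())
  {2,6,8}:  v_{2} + v_{6} + v_{8} = v_{12}  ⟹  sig = (3;(1))
  {3,8,11}:  v_{3} + v_{8} + v_{11} = v_{1}  ⟹  sig = (3;(1))
  {4,5,8}:  v_{4} + v_{5} + v_{8} = v_{7}  ⟹  sig = (3;(1))
  {6,7,10}:  v_{6} + v_{7} + v_{10} = v_{2}  ⟹  sig = (3;(1))
  {6,8,11}:  v_{6} + v_{8} + v_{11} = v_{9}  ⟹  sig = (3;(1))
  {6,8,10}:  v_{6} + v_{8} + v_{10} = v_{2} + v_{9}  ⟹  sig = (3;(1,1))
  {1,4,5}:  v_{1} + v_{4} + v_{5} = v_{3} + v_{7} + v_{11}  ⟹  sig = (3;(1,1,1))
  {4,5,12}:  v_{4} + v_{5} + v_{12} = v_{2} + v_{6} + v_{7}  ⟹  sig = (3;(1,1,1))

so the primitive-relation signature multiset is
{ (2;()),  (2;(1)) ×3,  (2;(1,1)) ×5,  (2;(1,2)) ×2,  (3;()) ×2,  (3;(1)) ×5,  (3;(1,1)),  (3;(1,1,1)) ×2 }


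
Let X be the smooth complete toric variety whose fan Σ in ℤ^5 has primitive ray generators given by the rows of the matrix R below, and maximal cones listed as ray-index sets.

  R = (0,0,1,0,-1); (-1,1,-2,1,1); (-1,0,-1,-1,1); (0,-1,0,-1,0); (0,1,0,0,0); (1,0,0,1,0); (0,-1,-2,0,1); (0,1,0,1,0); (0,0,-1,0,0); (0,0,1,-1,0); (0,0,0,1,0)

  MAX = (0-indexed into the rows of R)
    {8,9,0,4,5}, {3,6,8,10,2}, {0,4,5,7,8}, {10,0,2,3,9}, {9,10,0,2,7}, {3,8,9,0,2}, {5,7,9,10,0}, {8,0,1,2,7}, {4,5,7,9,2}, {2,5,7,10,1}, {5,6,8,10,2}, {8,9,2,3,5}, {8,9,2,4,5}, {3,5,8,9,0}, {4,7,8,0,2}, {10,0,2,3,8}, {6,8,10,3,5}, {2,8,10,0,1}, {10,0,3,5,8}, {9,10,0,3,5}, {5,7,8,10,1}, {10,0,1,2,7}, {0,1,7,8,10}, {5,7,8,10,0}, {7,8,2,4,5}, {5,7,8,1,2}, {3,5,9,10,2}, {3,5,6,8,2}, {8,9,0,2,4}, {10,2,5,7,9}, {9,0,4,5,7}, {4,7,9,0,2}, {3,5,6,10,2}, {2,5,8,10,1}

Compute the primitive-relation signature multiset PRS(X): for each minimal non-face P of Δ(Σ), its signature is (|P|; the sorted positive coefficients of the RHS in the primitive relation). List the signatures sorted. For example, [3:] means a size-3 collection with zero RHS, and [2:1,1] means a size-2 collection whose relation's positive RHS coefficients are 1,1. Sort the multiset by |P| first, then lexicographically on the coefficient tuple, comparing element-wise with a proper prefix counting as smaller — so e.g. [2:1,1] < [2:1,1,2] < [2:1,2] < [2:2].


Δ(Σ) — 11 vertices, 17 min non-faces:

  P={3,7}:  v_{3} + v_{7} = 0 — sig = [2:]
  P={4,10}:  v_{4} + v_{10} = v_{7} — sig = [2:1]
  P={1,9}:  v_{1} + v_{9} = v_{2} + v_{7} — sig = [2:1,1]
  P={3,4}:  v_{3} + v_{4} = v_{8} + v_{9} — sig = [2:1,1]
  P={0,6}:  v_{0} + v_{6} = v_{3} + v_{8} + v_{10} — sig = [2:1,1,1]
  P={1,3}:  v_{1} + v_{3} = v_{2} + v_{8} + v_{10} — sig = [2:1,1,1]
  P={4,6}:  v_{4} + v_{6} = v_{2} + v_{5} + v_{8} — sig = [2:1,1,1]
  P={6,9}:  v_{6} + v_{9} = v_{2} + v_{3} + v_{5} — sig = [2:1,1,1]
  P={6,7}:  v_{6} + v_{7} = v_{2} + v_{5} + v_{8} + v_{10} — sig = [2:1,1,1,1]
  P={1,4}:  v_{1} + v_{4} = v_{2} + 2·v_{7} + v_{8} — sig = [2:1,1,2]
  P={1,6}:  v_{1} + v_{6} = 2·v_{2} + v_{5} + 2·v_{8} + 2·v_{10} — sig = [2:1,2,2,2]
  P={0,2,5}:  v_{0} + v_{2} + v_{5} = 0 — sig = [3:]
  P={8,9,10}:  v_{8} + v_{9} + v_{10} = 0 — sig = [3:]
  P={7,8,9}:  v_{7} + v_{8} + v_{9} = v_{4} — sig = [3:1]
  P={0,1,5}:  v_{0} + v_{1} + v_{5} = v_{7} + v_{8} + v_{10} — sig = [3:1,1,1]
  P={2,7,8,10}:  v_{2} + v_{7} + v_{8} + v_{10} = v_{1} — sig = [4:1]
  P={2,3,5,8,10}:  v_{2} + v_{3} + v_{5} + v_{8} + v_{10} = v_{6} — sig = [5:1]

Signatures (|P|; sorted positive RHS coefficients), sorted:
    |P|=2: 11 collections, coeffs (), (1), (1,1), (1,1), (1,1,1), (1,1,1), (1,1,1), (1,1,1), (1,1,1,1), (1,1,2), (1,2,2,2)
    |P|=3: 4 collections, coeffs (), (), (1), (1,1,1)
    |P|=4: 1 collection, coeffs (1)
    |P|=5: 1 collection, coeffs (1)


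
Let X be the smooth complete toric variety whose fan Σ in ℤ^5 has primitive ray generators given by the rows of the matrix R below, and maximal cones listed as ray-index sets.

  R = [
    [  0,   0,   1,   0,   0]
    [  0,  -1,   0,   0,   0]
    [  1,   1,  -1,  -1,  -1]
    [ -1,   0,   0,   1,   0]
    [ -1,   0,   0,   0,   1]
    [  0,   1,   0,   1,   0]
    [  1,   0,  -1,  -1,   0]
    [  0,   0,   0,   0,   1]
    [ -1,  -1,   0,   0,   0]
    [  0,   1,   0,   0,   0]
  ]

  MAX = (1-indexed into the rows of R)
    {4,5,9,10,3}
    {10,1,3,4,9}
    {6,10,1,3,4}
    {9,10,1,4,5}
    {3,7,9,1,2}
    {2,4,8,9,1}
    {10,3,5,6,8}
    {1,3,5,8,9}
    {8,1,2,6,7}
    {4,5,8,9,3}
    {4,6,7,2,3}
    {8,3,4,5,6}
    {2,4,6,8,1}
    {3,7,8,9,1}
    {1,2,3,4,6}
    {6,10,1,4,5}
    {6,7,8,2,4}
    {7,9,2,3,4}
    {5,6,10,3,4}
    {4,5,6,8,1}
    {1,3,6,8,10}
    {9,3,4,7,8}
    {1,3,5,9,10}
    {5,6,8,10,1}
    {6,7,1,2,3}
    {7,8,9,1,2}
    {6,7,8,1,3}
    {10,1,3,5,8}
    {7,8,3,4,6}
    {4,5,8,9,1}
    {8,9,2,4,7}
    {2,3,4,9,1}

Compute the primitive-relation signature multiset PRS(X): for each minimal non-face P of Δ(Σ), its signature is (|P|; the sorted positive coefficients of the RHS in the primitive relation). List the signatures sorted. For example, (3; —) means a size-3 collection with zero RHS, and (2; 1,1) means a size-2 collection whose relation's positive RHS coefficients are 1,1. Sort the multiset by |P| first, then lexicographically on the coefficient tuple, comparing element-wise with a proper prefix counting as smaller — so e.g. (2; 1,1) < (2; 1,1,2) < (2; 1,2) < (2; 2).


Minimal non-faces — 12 found among 10 rays, 32 max cones:

  {2,10}:  v_{2} + v_{10} = 0  ⟹  sig = (2; —)
  {6,9}:  v_{6} + v_{9} = v_{4}  ⟹  sig = (2; 1)
  {2,5}:  v_{2} + v_{5} = v_{8} + v_{9}  ⟹  sig = (2; 1,1)
  {7,10}:  v_{7} + v_{10} = v_{3} + v_{8}  ⟹  sig = (2; 1,1)
  {5,7}:  v_{5} + v_{7} = v_{3} + 2·v_{8} + v_{9}  ⟹  sig = (2; 1,1,2)
  {1,4,7}:  v_{1} + v_{4} + v_{7} = 0  ⟹  sig = (3; —)
  {2,3,8}:  v_{2} + v_{3} + v_{8} = v_{7}  ⟹  sig = (3; 1)
  {8,9,10}:  v_{8} + v_{9} + v_{10} = v_{5}  ⟹  sig = (3; 1)
  {4,8,10}:  v_{4} + v_{8} + v_{10} = v_{5} + v_{6}  ⟹  sig = (3; 1,1)
  {1,3,4,8}:  v_{1} + v_{3} + v_{4} + v_{8} = v_{10}  ⟹  sig = (4; 1)
  {1,3,4,5}:  v_{1} + v_{3} + v_{4} + v_{5} = v_{9} + 2·v_{10}  ⟹  sig = (4; 1,2)
  {1,3,5,6}:  v_{1} + v_{3} + v_{5} + v_{6} = 2·v_{10}  ⟹  sig = (4; 2)

Signatures (|P|; sorted positive RHS coefficients), sorted:
{ (2; —),  (2; 1),  (2; 1,1) ×2,  (2; 1,1,2),  (3; —),  (3; 1) ×2,  (3; 1,1),  (4; 1),  (4; 1,2),  (4; 2) }


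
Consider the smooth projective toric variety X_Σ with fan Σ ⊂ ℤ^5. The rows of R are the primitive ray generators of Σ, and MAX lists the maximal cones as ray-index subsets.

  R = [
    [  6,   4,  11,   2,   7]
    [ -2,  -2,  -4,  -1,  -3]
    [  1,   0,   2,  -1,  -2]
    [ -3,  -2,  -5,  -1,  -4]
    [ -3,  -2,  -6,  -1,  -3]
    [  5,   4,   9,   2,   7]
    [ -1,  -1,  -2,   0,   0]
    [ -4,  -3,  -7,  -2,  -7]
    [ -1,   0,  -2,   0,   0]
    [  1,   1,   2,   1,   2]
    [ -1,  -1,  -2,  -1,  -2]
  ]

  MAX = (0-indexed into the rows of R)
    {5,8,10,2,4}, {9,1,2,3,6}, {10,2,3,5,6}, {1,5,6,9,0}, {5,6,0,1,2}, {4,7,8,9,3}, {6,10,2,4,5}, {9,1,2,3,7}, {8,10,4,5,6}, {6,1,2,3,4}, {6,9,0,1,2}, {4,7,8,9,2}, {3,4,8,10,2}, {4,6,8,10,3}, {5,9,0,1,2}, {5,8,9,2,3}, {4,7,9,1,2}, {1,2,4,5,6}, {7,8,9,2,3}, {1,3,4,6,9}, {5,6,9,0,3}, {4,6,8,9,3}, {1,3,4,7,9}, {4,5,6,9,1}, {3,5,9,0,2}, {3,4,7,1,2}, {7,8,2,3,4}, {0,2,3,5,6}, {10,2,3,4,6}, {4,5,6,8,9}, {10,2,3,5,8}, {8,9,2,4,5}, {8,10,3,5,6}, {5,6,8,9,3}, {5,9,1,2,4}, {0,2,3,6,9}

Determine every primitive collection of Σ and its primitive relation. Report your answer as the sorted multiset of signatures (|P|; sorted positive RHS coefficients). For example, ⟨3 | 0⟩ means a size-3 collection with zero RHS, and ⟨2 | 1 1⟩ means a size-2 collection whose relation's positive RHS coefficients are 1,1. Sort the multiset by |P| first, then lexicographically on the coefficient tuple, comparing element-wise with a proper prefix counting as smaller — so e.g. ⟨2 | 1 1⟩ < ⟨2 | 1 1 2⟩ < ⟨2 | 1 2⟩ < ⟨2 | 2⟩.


17 collections generate NE(X_Σ); each relation:

  • {9,10}:  v_{9} + v_{10} = 0  ⟹  sig = ⟨2 | 0⟩
  • {0,8}:  v_{0} + v_{8} = v_{5}  ⟹  sig = ⟨2 | 1⟩
  • {1,8}:  v_{1} + v_{8} = v_{4}  ⟹  sig = ⟨2 | 1⟩
  • {0,4}:  v_{0} + v_{4} = v_{1} + v_{5}  ⟹  sig = ⟨2 | 1 1⟩
  • {0,7}:  v_{0} + v_{7} = v_{2} + v_{9}  ⟹  sig = ⟨2 | 1 1⟩
  • {6,7}:  v_{6} + v_{7} = v_{1} + v_{3}  ⟹  sig = ⟨2 | 1 1⟩
  • {0,10}:  v_{0} + v_{10} = v_{2} + v_{5} + v_{6}  ⟹  sig = ⟨2 | 1 1 1⟩
  • {1,10}:  v_{1} + v_{10} = v_{2} + v_{4} + v_{6}  ⟹  sig = ⟨2 | 1 1 1⟩
  • {5,7}:  v_{5} + v_{7} = v_{2} + v_{8} + v_{9}  ⟹  sig = ⟨2 | 1 1 1⟩
  • {7,10}:  v_{7} + v_{10} = v_{2} + v_{3} + v_{4}  ⟹  sig = ⟨2 | 1 1 1⟩
  • {1,3,5}:  v_{1} + v_{3} + v_{5} = 0  ⟹  sig = ⟨3 | 0⟩
  • {2,6,8}:  v_{2} + v_{6} + v_{8} = v_{10}  ⟹  sig = ⟨3 | 1⟩
  • {3,4,5}:  v_{3} + v_{4} + v_{5} = v_{8}  ⟹  sig = ⟨3 | 1⟩
  • {0,1,3}:  v_{0} + v_{1} + v_{3} = v_{2} + v_{6} + v_{9}  ⟹  sig = ⟨3 | 1 1 1⟩
  • {2,3,4,9}:  v_{2} + v_{3} + v_{4} + v_{9} = v_{7}  ⟹  sig = ⟨4 | 1⟩
  • {2,4,6,9}:  v_{2} + v_{4} + v_{6} + v_{9} = v_{1}  ⟹  sig = ⟨4 | 1⟩
  • {2,5,6,9}:  v_{2} + v_{5} + v_{6} + v_{9} = v_{0}  ⟹  sig = ⟨4 | 1⟩

Signatures (|P|; sorted positive RHS coefficients), sorted:
    ⟨2 | 0⟩
    ⟨2 | 1⟩
    ⟨2 | 1⟩
    ⟨2 | 1 1⟩
    ⟨2 | 1 1⟩
    ⟨2 | 1 1⟩
    ⟨2 | 1 1 1⟩
    ⟨2 | 1 1 1⟩
    ⟨2 | 1 1 1⟩
    ⟨2 | 1 1 1⟩
    ⟨3 | 0⟩
    ⟨3 | 1⟩
    ⟨3 | 1⟩
    ⟨3 | 1 1 1⟩
    ⟨4 | 1⟩
    ⟨4 | 1⟩
    ⟨4 | 1⟩


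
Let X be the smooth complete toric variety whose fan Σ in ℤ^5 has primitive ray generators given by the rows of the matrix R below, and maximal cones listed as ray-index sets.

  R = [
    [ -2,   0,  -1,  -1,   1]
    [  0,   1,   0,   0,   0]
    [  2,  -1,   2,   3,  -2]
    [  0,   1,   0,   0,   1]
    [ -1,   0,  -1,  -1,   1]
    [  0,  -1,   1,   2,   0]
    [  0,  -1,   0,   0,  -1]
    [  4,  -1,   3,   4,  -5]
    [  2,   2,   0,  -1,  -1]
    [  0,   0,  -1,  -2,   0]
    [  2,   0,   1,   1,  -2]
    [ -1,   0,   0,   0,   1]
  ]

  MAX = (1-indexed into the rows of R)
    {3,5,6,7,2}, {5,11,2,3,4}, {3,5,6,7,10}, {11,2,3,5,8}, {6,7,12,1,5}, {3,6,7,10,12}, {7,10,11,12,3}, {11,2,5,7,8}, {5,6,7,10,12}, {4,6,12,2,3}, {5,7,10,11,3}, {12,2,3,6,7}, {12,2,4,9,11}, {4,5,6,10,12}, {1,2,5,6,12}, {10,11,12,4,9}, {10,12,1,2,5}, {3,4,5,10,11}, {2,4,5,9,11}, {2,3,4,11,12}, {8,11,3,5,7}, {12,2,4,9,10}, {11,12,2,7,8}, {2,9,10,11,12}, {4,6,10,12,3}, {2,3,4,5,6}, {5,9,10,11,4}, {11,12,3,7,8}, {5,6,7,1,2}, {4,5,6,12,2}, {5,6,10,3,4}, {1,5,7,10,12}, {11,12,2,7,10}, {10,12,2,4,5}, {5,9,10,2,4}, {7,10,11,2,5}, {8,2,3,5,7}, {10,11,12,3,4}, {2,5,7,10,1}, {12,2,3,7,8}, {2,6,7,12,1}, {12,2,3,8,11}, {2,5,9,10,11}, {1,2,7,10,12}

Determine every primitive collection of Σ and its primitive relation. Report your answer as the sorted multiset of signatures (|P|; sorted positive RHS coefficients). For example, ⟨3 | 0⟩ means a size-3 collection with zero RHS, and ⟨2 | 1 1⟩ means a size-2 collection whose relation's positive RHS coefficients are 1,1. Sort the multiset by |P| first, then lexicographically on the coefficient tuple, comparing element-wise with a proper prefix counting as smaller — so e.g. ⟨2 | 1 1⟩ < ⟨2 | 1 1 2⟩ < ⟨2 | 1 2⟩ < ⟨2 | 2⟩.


Minimal non-faces — 24 found among 12 rays, 44 max cones:

  P = {4,7}:  v_{4} + v_{7} = 0  ⇒ sig = ⟨2 | 0⟩
  P = {6,11}:  v_{6} + v_{11} = v_{3}  ⇒ sig = ⟨2 | 1⟩
  P = {1,11}:  v_{1} + v_{11} = v_{2} + v_{7}  ⇒ sig = ⟨2 | 1 1⟩
  P = {6,9}:  v_{6} + v_{9} = v_{4} + v_{11}  ⇒ sig = ⟨2 | 1 1⟩
  P = {1,3}:  v_{1} + v_{3} = v_{2} + v_{6} + v_{7}  ⇒ sig = ⟨2 | 1 1 1⟩
  P = {1,4}:  v_{1} + v_{4} = v_{2} + v_{5} + v_{12}  ⇒ sig = ⟨2 | 1 1 1⟩
  P = {4,8}:  v_{4} + v_{8} = v_{2} + v_{3} + v_{11}  ⇒ sig = ⟨2 | 1 1 1⟩
  P = {7,9}:  v_{7} + v_{9} = v_{2} + v_{10} + v_{11}  ⇒ sig = ⟨2 | 1 1 1⟩
  P = {6,8}:  v_{6} + v_{8} = v_{2} + 2·v_{3} + v_{7}  ⇒ sig = ⟨2 | 1 1 2⟩
  P = {1,9}:  v_{1} + v_{9} = 2·v_{2} + v_{10}  ⇒ sig = ⟨2 | 1 2⟩
  P = {3,9}:  v_{3} + v_{9} = v_{4} + 2·v_{11}  ⇒ sig = ⟨2 | 1 2⟩
  P = {8,10}:  v_{8} + v_{10} = v_{7} + 2·v_{11}  ⇒ sig = ⟨2 | 1 2⟩
  P = {1,8}:  v_{1} + v_{8} = 2·v_{2} + v_{3} + 2·v_{7}  ⇒ sig = ⟨2 | 1 2 2⟩
  P = {8,9}:  v_{8} + v_{9} = v_{2} + 3·v_{11}  ⇒ sig = ⟨2 | 1 3⟩
  P = {2,6,10}:  v_{2} + v_{6} + v_{10} = 0  ⇒ sig = ⟨3 | 0⟩
  P = {5,11,12}:  v_{5} + v_{11} + v_{12} = 0  ⇒ sig = ⟨3 | 0⟩
  P = {2,3,10}:  v_{2} + v_{3} + v_{10} = v_{11}  ⇒ sig = ⟨3 | 1⟩
  P = {3,5,12}:  v_{3} + v_{5} + v_{12} = v_{6}  ⇒ sig = ⟨3 | 1⟩
  P = {1,6,10}:  v_{1} + v_{6} + v_{10} = v_{5} + v_{7} + v_{12}  ⇒ sig = ⟨3 | 1 1 1⟩
  P = {5,8,12}:  v_{5} + v_{8} + v_{12} = v_{2} + v_{3} + v_{7}  ⇒ sig = ⟨3 | 1 1 1⟩
  P = {5,9,12}:  v_{5} + v_{9} + v_{12} = v_{2} + v_{4} + v_{10}  ⇒ sig = ⟨3 | 1 1 1⟩
  P = {2,3,7,11}:  v_{2} + v_{3} + v_{7} + v_{11} = v_{8}  ⇒ sig = ⟨4 | 1⟩
  P = {2,4,10,11}:  v_{2} + v_{4} + v_{10} + v_{11} = v_{9}  ⇒ sig = ⟨4 | 1⟩
  P = {2,5,7,12}:  v_{2} + v_{5} + v_{7} + v_{12} = v_{1}  ⇒ sig = ⟨4 | 1⟩

Signatures (|P|; sorted positive RHS coefficients), sorted:
    ⟨2 | 0⟩
    ⟨2 | 1⟩
    ⟨2 | 1 1⟩
    ⟨2 | 1 1⟩
    ⟨2 | 1 1 1⟩
    ⟨2 | 1 1 1⟩
    ⟨2 | 1 1 1⟩
    ⟨2 | 1 1 1⟩
    ⟨2 | 1 1 2⟩
    ⟨2 | 1 2⟩
    ⟨2 | 1 2⟩
    ⟨2 | 1 2⟩
    ⟨2 | 1 2 2⟩
    ⟨2 | 1 3⟩
    ⟨3 | 0⟩
    ⟨3 | 0⟩
    ⟨3 | 1⟩
    ⟨3 | 1⟩
    ⟨3 | 1 1 1⟩
    ⟨3 | 1 1 1⟩
    ⟨3 | 1 1 1⟩
    ⟨4 | 1⟩
    ⟨4 | 1⟩
    ⟨4 | 1⟩


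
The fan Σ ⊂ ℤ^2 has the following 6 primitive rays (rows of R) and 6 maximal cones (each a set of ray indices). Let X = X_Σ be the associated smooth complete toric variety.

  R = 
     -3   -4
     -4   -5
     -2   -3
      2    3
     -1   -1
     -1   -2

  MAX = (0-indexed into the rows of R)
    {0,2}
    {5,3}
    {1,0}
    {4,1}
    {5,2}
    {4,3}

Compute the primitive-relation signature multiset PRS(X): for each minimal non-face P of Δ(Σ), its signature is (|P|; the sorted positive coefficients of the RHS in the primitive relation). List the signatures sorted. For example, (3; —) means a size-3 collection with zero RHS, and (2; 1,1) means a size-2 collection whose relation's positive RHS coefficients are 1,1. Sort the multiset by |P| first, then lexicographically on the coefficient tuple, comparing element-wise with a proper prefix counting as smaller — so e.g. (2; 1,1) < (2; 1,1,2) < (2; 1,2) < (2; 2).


The 9 primitive collections of Σ (r=6, n=2):

  P={2,3}:  v_{2} + v_{3} = 0 — sig = (2; —)
  P={0,3}:  v_{0} + v_{3} = v_{4} — sig = (2; 1)
  P={0,4}:  v_{0} + v_{4} = v_{1} — sig = (2; 1)
  P={2,4}:  v_{2} + v_{4} = v_{0} — sig = (2; 1)
  P={4,5}:  v_{4} + v_{5} = v_{2} — sig = (2; 1)
  P={1,5}:  v_{1} + v_{5} = v_{0} + v_{2} — sig = (2; 1,1)
  P={0,5}:  v_{0} + v_{5} = 2·v_{2} — sig = (2; 2)
  P={1,2}:  v_{1} + v_{2} = 2·v_{0} — sig = (2; 2)
  P={1,3}:  v_{1} + v_{3} = 2·v_{4} — sig = (2; 2)

so the primitive-relation signature multiset is
    (2; —)
    (2; 1)
    (2; 1)
    (2; 1)
    (2; 1)
    (2; 1,1)
    (2; 2)
    (2; 2)
    (2; 2)


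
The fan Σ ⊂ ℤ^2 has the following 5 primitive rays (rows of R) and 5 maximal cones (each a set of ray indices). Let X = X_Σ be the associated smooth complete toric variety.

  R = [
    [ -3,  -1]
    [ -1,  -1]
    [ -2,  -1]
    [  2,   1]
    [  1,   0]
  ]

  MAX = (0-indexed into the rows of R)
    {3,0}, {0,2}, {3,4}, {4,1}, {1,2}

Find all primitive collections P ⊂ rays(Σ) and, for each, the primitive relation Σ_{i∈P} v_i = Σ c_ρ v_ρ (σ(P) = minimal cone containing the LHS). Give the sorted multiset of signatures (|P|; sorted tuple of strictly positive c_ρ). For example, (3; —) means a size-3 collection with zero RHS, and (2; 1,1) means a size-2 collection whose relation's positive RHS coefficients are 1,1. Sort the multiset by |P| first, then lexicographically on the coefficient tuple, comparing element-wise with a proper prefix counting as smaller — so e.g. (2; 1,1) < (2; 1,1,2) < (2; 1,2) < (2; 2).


Primitive collections (5):

  {2,3}:  v_{2} + v_{3} = 0  ⇒ sig = (2; —)
  {0,4}:  v_{0} + v_{4} = v_{2}  ⇒ sig = (2; 1)
  {1,3}:  v_{1} + v_{3} = v_{4}  ⇒ sig = (2; 1)
  {2,4}:  v_{2} + v_{4} = v_{1}  ⇒ sig = (2; 1)
  {0,1}:  v_{0} + v_{1} = 2·v_{2}  ⇒ sig = (2; 2)

Hence PRS(X_Σ) =
    |P|=2: 5 collections, coeffs (), (1), (1), (1), (2)


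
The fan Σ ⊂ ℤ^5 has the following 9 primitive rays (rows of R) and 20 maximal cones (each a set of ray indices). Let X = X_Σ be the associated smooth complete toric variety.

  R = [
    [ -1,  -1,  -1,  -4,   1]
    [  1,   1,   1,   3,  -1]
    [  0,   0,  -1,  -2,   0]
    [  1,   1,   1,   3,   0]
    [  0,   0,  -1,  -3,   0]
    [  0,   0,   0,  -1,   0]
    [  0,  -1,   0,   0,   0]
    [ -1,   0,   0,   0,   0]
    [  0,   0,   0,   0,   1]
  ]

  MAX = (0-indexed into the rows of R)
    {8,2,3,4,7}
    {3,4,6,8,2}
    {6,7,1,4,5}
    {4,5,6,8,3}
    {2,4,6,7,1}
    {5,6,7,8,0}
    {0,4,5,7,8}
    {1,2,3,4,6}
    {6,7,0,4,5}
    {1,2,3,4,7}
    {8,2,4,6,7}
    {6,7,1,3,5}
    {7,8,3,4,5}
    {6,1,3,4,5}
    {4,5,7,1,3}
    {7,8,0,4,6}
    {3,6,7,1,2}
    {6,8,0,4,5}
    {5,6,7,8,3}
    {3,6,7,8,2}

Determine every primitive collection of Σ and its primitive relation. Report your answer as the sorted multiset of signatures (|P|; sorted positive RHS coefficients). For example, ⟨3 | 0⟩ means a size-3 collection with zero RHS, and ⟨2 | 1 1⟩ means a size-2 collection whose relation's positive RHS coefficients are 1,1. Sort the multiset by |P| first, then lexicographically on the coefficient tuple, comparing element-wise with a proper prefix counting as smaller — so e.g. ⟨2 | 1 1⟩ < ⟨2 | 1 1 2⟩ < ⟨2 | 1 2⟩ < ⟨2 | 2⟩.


Minimal non-faces — 7 found among 9 rays, 20 max cones:

  P = {0,1}:  v_{0} + v_{1} = v_{5} — sig = ⟨2 | 1⟩
  P = {1,8}:  v_{1} + v_{8} = v_{3} — sig = ⟨2 | 1⟩
  P = {2,5}:  v_{2} + v_{5} = v_{4} — sig = ⟨2 | 1⟩
  P = {0,3}:  v_{0} + v_{3} = v_{5} + v_{8} — sig = ⟨2 | 1 1⟩
  P = {0,2}:  v_{0} + v_{2} = 2·v_{4} + v_{6} + v_{7} + v_{8} — sig = ⟨2 | 1 1 1 2⟩
  P = {3,4,6,7}:  v_{3} + v_{4} + v_{6} + v_{7} = 0 — sig = ⟨4 | 0⟩
  P = {4,5,6,7,8}:  v_{4} + v_{5} + v_{6} + v_{7} + v_{8} = v_{0} — sig = ⟨5 | 1⟩

Sorted signature multiset PRS(X):
{ ⟨2 | 1⟩ ×3,  ⟨2 | 1 1⟩,  ⟨2 | 1 1 1 2⟩,  ⟨4 | 0⟩,  ⟨5 | 1⟩ }


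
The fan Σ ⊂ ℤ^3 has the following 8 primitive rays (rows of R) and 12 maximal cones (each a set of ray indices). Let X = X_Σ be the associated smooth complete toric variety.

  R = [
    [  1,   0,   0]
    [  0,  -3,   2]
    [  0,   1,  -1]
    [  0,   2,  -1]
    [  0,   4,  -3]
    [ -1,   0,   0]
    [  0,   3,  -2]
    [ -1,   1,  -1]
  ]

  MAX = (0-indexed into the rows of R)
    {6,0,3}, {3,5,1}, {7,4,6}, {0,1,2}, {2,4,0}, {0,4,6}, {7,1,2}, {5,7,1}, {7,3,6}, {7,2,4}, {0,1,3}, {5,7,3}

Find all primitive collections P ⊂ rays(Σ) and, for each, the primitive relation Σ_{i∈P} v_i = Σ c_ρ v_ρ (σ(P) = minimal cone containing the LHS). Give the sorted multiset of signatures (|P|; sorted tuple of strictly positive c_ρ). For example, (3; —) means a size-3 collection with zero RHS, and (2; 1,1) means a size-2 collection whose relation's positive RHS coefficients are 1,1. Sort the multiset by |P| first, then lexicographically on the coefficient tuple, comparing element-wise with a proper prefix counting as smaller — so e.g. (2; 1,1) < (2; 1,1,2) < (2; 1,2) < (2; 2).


|primitive collections| = 11. Relations:

  {0,5}:  v_{0} + v_{5} = 0  →  sig = (2; —)
  {1,6}:  v_{1} + v_{6} = 0  →  sig = (2; —)
  {0,7}:  v_{0} + v_{7} = v_{2}  →  sig = (2; 1)
  {1,4}:  v_{1} + v_{4} = v_{2}  →  sig = (2; 1)
  {2,3}:  v_{2} + v_{3} = v_{6}  →  sig = (2; 1)
  {2,5}:  v_{2} + v_{5} = v_{7}  →  sig = (2; 1)
  {2,6}:  v_{2} + v_{6} = v_{4}  →  sig = (2; 1)
  {4,5}:  v_{4} + v_{5} = v_{6} + v_{7}  →  sig = (2; 1,1)
  {5,6}:  v_{5} + v_{6} = v_{3} + v_{7}  →  sig = (2; 1,1)
  {3,4}:  v_{3} + v_{4} = 2·v_{6}  →  sig = (2; 2)
  {1,3,7}:  v_{1} + v_{3} + v_{7} = v_{5}  →  sig = (3; 1)

Hence PRS(X_Σ) =
    (2; —)
    (2; —)
    (2; 1)
    (2; 1)
    (2; 1)
    (2; 1)
    (2; 1)
    (2; 1,1)
    (2; 1,1)
    (2; 2)
    (3; 1)


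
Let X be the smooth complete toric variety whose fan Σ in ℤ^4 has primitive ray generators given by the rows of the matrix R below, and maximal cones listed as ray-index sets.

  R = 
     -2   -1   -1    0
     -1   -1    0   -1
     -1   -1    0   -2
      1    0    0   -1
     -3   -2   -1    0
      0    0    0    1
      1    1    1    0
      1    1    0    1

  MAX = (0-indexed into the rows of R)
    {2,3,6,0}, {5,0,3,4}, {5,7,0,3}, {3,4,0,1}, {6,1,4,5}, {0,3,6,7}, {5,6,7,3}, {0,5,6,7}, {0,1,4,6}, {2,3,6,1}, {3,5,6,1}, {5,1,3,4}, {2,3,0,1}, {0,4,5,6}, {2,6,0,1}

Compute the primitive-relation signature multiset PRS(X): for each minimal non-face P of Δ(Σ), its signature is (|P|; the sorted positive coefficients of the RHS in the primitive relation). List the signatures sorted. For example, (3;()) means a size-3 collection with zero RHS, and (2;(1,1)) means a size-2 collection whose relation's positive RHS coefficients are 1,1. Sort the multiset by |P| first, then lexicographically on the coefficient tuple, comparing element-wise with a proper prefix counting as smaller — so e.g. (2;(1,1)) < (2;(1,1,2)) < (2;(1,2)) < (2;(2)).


The 9 primitive collections of Σ (r=8, n=4):

  {1,7}:  v_{1} + v_{7} = 0  ⟹  sig = (2;())
  {2,5}:  v_{2} + v_{5} = v_{1}  ⟹  sig = (2;(1))
  {4,7}:  v_{4} + v_{7} = v_{0} + v_{5}  ⟹  sig = (2;(1,1))
  {2,7}:  v_{2} + v_{7} = v_{0} + v_{3} + v_{6}  ⟹  sig = (2;(1,1,1))
  {2,4}:  v_{2} + v_{4} = v_{0} + 2·v_{1}  ⟹  sig = (2;(1,2))
  {0,1,5}:  v_{0} + v_{1} + v_{5} = v_{4}  ⟹  sig = (3;(1))
  {3,4,6}:  v_{3} + v_{4} + v_{6} = v_{1}  ⟹  sig = (3;(1))
  {0,3,5,6}:  v_{0} + v_{3} + v_{5} + v_{6} = 0  ⟹  sig = (4;())
  {0,1,3,6}:  v_{0} + v_{1} + v_{3} + v_{6} = v_{2}  ⟹  sig = (4;(1))

Signatures (|P|; sorted positive RHS coefficients), sorted:
    (2;())
    (2;(1))
    (2;(1,1))
    (2;(1,1,1))
    (2;(1,2))
    (3;(1))
    (3;(1))
    (4;())
    (4;(1))


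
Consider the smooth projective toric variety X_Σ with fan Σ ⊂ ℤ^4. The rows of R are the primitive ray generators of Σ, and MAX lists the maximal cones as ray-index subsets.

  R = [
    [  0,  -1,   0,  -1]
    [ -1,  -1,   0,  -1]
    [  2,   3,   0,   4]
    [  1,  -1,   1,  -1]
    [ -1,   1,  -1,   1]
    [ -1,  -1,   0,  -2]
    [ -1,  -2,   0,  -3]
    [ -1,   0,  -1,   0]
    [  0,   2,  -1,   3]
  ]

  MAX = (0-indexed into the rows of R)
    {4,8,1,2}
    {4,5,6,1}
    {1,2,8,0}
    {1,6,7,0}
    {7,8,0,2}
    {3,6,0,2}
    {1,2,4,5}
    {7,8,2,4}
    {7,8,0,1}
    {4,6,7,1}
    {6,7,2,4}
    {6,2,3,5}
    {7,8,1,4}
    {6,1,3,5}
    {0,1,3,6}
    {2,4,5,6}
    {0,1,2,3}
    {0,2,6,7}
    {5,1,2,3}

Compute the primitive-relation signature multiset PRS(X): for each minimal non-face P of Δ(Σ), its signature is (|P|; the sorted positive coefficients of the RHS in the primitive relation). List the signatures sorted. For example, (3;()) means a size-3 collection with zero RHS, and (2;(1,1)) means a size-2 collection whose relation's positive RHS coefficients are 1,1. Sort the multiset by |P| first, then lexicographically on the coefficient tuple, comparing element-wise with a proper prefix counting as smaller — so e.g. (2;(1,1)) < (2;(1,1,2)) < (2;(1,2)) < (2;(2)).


|primitive collections| = 10. Relations:

  P={3,4}:  v_{3} + v_{4} = 0 ; sig = (2;())
  P={0,4}:  v_{0} + v_{4} = v_{7} ; sig = (2;(1))
  P={0,5}:  v_{0} + v_{5} = v_{6} ; sig = (2;(1))
  P={3,7}:  v_{3} + v_{7} = v_{0} ; sig = (2;(1))
  P={5,8}:  v_{5} + v_{8} = v_{4} ; sig = (2;(1))
  P={6,8}:  v_{6} + v_{8} = v_{7} ; sig = (2;(1))
  P={5,7}:  v_{5} + v_{7} = v_{4} + v_{6} ; sig = (2;(1,1))
  P={3,8}:  v_{3} + v_{8} = v_{0} + v_{1} + v_{2} ; sig = (2;(1,1,1))
  P={1,2,6}:  v_{1} + v_{2} + v_{6} = 0 ; sig = (3;())
  P={1,2,7}:  v_{1} + v_{2} + v_{7} = v_{8} ; sig = (3;(1))

Signatures (|P|; sorted positive RHS coefficients), sorted:
    (2;())
    (2;(1))
    (2;(1))
    (2;(1))
    (2;(1))
    (2;(1))
    (2;(1,1))
    (2;(1,1,1))
    (3;())
    (3;(1))


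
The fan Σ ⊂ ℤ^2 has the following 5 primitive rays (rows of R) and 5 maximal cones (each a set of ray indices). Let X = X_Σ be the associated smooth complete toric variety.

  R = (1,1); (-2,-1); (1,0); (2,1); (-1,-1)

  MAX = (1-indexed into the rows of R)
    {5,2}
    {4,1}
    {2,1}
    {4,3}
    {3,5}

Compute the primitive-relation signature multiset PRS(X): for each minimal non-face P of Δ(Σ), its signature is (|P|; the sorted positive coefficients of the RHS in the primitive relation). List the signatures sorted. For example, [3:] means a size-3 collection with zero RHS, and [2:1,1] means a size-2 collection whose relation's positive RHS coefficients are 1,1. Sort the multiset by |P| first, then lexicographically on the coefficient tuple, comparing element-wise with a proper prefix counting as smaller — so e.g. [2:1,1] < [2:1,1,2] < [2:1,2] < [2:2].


The 5 primitive collections of Σ (r=5, n=2):

  {1,5}:  v_{1} + v_{5} = 0 — sig = [2:]
  {2,4}:  v_{2} + v_{4} = 0 — sig = [2:]
  {1,3}:  v_{1} + v_{3} = v_{4} — sig = [2:1]
  {2,3}:  v_{2} + v_{3} = v_{5} — sig = [2:1]
  {4,5}:  v_{4} + v_{5} = v_{3} — sig = [2:1]

so the primitive-relation signature multiset is
    [2:]
    [2:]
    [2:1]
    [2:1]
    [2:1]


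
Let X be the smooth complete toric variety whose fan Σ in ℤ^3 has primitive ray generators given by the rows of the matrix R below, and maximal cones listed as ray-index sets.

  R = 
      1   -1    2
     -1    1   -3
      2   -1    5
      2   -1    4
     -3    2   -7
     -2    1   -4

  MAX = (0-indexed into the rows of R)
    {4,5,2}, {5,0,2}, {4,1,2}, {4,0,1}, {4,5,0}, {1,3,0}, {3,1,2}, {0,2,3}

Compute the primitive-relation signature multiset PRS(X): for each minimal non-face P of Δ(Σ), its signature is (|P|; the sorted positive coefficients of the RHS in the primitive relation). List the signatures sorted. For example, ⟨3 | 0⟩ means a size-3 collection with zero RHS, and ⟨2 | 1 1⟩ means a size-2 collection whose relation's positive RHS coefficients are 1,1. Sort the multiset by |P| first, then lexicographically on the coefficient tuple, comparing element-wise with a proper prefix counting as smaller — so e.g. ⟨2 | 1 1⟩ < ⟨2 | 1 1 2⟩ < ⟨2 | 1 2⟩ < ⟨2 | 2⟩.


Minimal non-faces — 5 found among 6 rays, 8 max cones:

  P={3,5}:  v_{3} + v_{5} = 0  so sig = ⟨2 | 0⟩
  P={1,5}:  v_{1} + v_{5} = v_{4}  so sig = ⟨2 | 1⟩
  P={3,4}:  v_{3} + v_{4} = v_{1}  so sig = ⟨2 | 1⟩
  P={0,2,4}:  v_{0} + v_{2} + v_{4} = 0  so sig = ⟨3 | 0⟩
  P={0,1,2}:  v_{0} + v_{1} + v_{2} = v_{3}  so sig = ⟨3 | 1⟩

Signatures (|P|; sorted positive RHS coefficients), sorted:
    ⟨2 | 0⟩
    ⟨2 | 1⟩
    ⟨2 | 1⟩
    ⟨3 | 0⟩
    ⟨3 | 1⟩


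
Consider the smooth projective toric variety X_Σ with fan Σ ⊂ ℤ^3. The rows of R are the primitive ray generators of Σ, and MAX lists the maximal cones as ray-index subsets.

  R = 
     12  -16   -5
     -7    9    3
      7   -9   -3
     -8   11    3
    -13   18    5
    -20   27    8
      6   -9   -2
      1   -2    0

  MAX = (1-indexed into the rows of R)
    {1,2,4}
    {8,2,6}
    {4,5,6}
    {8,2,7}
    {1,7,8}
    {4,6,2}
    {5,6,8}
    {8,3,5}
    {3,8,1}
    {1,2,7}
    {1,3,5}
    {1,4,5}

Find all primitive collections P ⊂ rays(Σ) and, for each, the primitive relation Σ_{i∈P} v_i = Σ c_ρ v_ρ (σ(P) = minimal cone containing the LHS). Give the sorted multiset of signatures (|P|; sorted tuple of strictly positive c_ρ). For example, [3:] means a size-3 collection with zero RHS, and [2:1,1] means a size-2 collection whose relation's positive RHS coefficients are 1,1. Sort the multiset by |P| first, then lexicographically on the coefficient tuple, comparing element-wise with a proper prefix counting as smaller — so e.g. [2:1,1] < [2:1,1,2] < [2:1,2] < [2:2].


Δ(Σ) — 8 vertices, 12 min non-faces:

  {2,3}:  v_{2} + v_{3} = 0  ⇒ sig = [2:]
  {1,6}:  v_{1} + v_{6} = v_{4}  ⇒ sig = [2:1]
  {2,5}:  v_{2} + v_{5} = v_{6}  ⇒ sig = [2:1]
  {3,6}:  v_{3} + v_{6} = v_{5}  ⇒ sig = [2:1]
  {4,8}:  v_{4} + v_{8} = v_{2}  ⇒ sig = [2:1]
  {5,7}:  v_{5} + v_{7} = v_{2}  ⇒ sig = [2:1]
  {3,4}:  v_{3} + v_{4} = v_{1} + v_{5}  ⇒ sig = [2:1,1]
  {3,7}:  v_{3} + v_{7} = v_{1} + v_{8}  ⇒ sig = [2:1,1]
  {4,7}:  v_{4} + v_{7} = v_{1} + 2·v_{2}  ⇒ sig = [2:1,2]
  {6,7}:  v_{6} + v_{7} = 2·v_{2}  ⇒ sig = [2:2]
  {1,5,8}:  v_{1} + v_{5} + v_{8} = 0  ⇒ sig = [3:]
  {1,2,8}:  v_{1} + v_{2} + v_{8} = v_{7}  ⇒ sig = [3:1]

Signatures (|P|; sorted positive RHS coefficients), sorted:
{ [2:],  [2:1] ×5,  [2:1,1] ×2,  [2:1,2],  [2:2],  [3:],  [3:1] }


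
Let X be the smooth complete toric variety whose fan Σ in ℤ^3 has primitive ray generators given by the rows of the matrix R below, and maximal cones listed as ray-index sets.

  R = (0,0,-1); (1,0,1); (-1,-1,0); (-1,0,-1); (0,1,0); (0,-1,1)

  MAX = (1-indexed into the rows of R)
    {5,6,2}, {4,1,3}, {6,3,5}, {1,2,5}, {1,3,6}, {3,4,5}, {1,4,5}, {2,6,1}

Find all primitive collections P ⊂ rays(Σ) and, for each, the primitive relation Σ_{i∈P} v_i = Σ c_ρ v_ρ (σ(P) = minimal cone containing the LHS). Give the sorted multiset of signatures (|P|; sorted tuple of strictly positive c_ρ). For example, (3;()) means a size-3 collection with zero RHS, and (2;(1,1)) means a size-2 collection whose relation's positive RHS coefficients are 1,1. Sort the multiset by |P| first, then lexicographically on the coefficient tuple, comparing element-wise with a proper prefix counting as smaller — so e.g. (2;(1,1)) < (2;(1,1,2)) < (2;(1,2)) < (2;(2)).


Minimal non-faces — 5 found among 6 rays, 8 max cones:

  P={2,4}:  v_{2} + v_{4} = 0  ⟹  sig = (2;())
  P={2,3}:  v_{2} + v_{3} = v_{6}  ⟹  sig = (2;(1))
  P={4,6}:  v_{4} + v_{6} = v_{3}  ⟹  sig = (2;(1))
  P={1,5,6}:  v_{1} + v_{5} + v_{6} = 0  ⟹  sig = (3;())
  P={1,3,5}:  v_{1} + v_{3} + v_{5} = v_{4}  ⟹  sig = (3;(1))

Signatures (|P|; sorted positive RHS coefficients), sorted:
    (2;())
    (2;(1))
    (2;(1))
    (3;())
    (3;(1))


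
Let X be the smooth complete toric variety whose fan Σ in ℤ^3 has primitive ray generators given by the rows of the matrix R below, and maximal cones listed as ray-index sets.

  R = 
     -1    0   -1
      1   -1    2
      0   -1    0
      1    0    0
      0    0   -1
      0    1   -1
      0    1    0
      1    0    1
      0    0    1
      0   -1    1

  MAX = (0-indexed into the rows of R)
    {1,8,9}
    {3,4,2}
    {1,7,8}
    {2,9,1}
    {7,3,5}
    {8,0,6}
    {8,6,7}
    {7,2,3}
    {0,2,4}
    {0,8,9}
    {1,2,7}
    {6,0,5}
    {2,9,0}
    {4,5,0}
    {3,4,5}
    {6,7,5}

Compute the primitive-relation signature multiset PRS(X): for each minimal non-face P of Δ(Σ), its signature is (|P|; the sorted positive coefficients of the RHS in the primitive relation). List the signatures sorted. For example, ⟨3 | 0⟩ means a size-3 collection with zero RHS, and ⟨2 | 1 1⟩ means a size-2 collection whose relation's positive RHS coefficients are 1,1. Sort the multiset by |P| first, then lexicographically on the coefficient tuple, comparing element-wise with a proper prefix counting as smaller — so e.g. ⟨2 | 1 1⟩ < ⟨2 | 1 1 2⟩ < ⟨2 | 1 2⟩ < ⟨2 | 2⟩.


21 minimal non-faces of Δ(Σ) (on 10 rays):

  P={0,7}:  v_{0} + v_{7} = 0 ; sig = ⟨2 | 0⟩
  P={2,6}:  v_{2} + v_{6} = 0 ; sig = ⟨2 | 0⟩
  P={4,8}:  v_{4} + v_{8} = 0 ; sig = ⟨2 | 0⟩
  P={5,9}:  v_{5} + v_{9} = 0 ; sig = ⟨2 | 0⟩
  P={0,1}:  v_{0} + v_{1} = v_{9} ; sig = ⟨2 | 1⟩
  P={0,3}:  v_{0} + v_{3} = v_{4} ; sig = ⟨2 | 1⟩
  P={1,5}:  v_{1} + v_{5} = v_{7} ; sig = ⟨2 | 1⟩
  P={2,5}:  v_{2} + v_{5} = v_{4} ; sig = ⟨2 | 1⟩
  P={2,8}:  v_{2} + v_{8} = v_{9} ; sig = ⟨2 | 1⟩
  P={3,8}:  v_{3} + v_{8} = v_{7} ; sig = ⟨2 | 1⟩
  P={4,6}:  v_{4} + v_{6} = v_{5} ; sig = ⟨2 | 1⟩
  P={4,7}:  v_{4} + v_{7} = v_{3} ; sig = ⟨2 | 1⟩
  P={4,9}:  v_{4} + v_{9} = v_{2} ; sig = ⟨2 | 1⟩
  P={5,8}:  v_{5} + v_{8} = v_{6} ; sig = ⟨2 | 1⟩
  P={6,9}:  v_{6} + v_{9} = v_{8} ; sig = ⟨2 | 1⟩
  P={7,9}:  v_{7} + v_{9} = v_{1} ; sig = ⟨2 | 1⟩
  P={1,4}:  v_{1} + v_{4} = v_{2} + v_{7} ; sig = ⟨2 | 1 1⟩
  P={1,6}:  v_{1} + v_{6} = v_{7} + v_{8} ; sig = ⟨2 | 1 1⟩
  P={3,6}:  v_{3} + v_{6} = v_{5} + v_{7} ; sig = ⟨2 | 1 1⟩
  P={3,9}:  v_{3} + v_{9} = v_{2} + v_{7} ; sig = ⟨2 | 1 1⟩
  P={1,3}:  v_{1} + v_{3} = v_{2} + 2·v_{7} ; sig = ⟨2 | 1 2⟩

Hence PRS(X_Σ) =
    ⟨2 | 0⟩
    ⟨2 | 0⟩
    ⟨2 | 0⟩
    ⟨2 | 0⟩
    ⟨2 | 1⟩
    ⟨2 | 1⟩
    ⟨2 | 1⟩
    ⟨2 | 1⟩
    ⟨2 | 1⟩
    ⟨2 | 1⟩
    ⟨2 | 1⟩
    ⟨2 | 1⟩
    ⟨2 | 1⟩
    ⟨2 | 1⟩
    ⟨2 | 1⟩
    ⟨2 | 1⟩
    ⟨2 | 1 1⟩
    ⟨2 | 1 1⟩
    ⟨2 | 1 1⟩
    ⟨2 | 1 1⟩
    ⟨2 | 1 2⟩
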